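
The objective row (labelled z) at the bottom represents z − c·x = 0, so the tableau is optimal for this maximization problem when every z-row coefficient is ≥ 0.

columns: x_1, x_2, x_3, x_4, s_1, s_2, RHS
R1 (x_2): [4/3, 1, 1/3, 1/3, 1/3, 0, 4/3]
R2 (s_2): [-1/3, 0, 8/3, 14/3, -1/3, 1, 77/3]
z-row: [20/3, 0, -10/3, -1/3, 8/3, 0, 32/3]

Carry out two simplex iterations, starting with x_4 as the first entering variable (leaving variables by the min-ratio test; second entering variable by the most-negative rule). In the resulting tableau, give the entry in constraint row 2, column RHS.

15

Ratio test on column x_4 — row 1: (4/3)/(1/3) = 4; row 2: (77/3)/(14/3) = 11/2. Minimum is 4 at row 1 (x_2 leaves); pivot element 1/3.
Divide row 1 by 1/3; eliminate column x_4 from the other rows.
Second iteration: most negative z-row entry is -3 in column x_3, so x_3 enters.
Ratio test on column x_3 — row 1: 4/1 = 4; row 2: entry -2 ≤ 0. Minimum is 4 at row 1 (x_4 leaves); pivot element 1.
Divide row 1 by 1; eliminate column x_3 from the other rows.
After both pivots, the entry at constraint row 2, column RHS is 15.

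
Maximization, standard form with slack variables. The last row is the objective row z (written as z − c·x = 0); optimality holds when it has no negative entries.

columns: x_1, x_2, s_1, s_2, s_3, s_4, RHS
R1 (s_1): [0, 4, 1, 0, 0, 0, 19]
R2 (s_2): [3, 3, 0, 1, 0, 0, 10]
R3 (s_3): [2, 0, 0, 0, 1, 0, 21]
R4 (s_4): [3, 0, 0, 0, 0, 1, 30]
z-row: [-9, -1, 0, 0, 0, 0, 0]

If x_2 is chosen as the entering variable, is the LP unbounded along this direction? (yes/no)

Column x_2 has positive entries in row(s) 1, 2, so the ratio test bounds it — not unbounded.

no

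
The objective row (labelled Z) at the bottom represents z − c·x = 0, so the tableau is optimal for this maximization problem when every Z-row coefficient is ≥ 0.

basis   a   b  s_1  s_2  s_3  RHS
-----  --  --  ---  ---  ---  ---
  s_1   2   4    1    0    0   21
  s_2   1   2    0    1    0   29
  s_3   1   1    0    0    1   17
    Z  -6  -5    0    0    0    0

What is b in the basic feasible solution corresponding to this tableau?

b is not in the basis, so in the current basic feasible solution b = 0.

0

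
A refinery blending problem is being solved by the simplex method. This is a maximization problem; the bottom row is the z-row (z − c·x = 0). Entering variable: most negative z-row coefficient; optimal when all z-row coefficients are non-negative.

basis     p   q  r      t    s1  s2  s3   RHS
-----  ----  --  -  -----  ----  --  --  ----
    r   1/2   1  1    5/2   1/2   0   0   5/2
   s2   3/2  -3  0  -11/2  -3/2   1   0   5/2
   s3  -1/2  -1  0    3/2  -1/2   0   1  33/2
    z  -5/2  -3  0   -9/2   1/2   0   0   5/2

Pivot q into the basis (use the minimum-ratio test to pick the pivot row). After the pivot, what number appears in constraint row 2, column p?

3

Ratio test on column q — row 1: (5/2)/1 = 5/2; row 2: entry -3 ≤ 0; row 3: entry -1 ≤ 0. Minimum is 5/2 at row 1 (r leaves); pivot element 1.
Divide row 1 by 1; eliminate column q from the other rows.
Row 2 update in column p: 3/2 − (-3)·(1/2) = 3.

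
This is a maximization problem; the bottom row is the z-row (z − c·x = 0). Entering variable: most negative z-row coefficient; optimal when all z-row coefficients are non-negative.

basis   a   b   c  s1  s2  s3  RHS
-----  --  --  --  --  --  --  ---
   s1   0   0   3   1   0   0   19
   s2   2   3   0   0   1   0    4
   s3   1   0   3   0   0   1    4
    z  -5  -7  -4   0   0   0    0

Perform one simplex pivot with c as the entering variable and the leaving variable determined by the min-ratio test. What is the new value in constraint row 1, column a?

-1

Ratio test on column c — row 1: 19/3 = 19/3; row 2: entry 0 ≤ 0; row 3: 4/3 = 4/3. Minimum is 4/3 at row 3 (s3 leaves); pivot element 3.
Divide row 3 by 3; eliminate column c from the other rows.
Row 1 update in column a: 0 − 3·(1/3) = -1.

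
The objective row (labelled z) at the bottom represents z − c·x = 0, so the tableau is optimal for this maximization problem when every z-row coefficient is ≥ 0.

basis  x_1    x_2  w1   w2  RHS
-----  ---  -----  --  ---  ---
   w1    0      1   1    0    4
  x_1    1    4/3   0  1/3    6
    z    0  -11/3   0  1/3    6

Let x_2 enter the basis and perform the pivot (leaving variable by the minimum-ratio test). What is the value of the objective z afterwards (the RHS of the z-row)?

Ratio test on column x_2 — row 1: 4/1 = 4; row 2: 6/(4/3) = 9/2. Minimum is 4 at row 1 (w1 leaves); pivot element 1.
Pivot on row 1; the z-row RHS becomes 6 − (-11/3)·4 = 62/3.

62/3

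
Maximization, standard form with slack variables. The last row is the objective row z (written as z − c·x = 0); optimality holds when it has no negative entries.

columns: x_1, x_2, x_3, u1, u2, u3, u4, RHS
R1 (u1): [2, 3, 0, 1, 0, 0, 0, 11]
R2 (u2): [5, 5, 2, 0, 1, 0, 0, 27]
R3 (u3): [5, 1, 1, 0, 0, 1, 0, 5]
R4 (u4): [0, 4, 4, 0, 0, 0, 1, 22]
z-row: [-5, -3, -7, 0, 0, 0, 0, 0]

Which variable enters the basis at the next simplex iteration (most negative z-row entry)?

Negative z-row entries: x_1: -5, x_2: -3, x_3: -7.
The most negative is -7 in column x_3, so x_3 enters.

x_3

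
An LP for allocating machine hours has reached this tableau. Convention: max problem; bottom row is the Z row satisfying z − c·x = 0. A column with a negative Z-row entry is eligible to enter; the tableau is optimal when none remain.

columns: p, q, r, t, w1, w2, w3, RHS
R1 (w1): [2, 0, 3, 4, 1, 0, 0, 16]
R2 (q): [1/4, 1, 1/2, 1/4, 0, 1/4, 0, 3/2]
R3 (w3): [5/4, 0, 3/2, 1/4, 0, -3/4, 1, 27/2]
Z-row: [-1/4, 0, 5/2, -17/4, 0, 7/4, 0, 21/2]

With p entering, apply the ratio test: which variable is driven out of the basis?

Column p entries and ratios — w1: 16/2 = 8; q: (3/2)/(1/4) = 6; w3: (27/2)/(5/4) = 54/5.
Smallest ratio is 6 in the row of q, so q leaves.

q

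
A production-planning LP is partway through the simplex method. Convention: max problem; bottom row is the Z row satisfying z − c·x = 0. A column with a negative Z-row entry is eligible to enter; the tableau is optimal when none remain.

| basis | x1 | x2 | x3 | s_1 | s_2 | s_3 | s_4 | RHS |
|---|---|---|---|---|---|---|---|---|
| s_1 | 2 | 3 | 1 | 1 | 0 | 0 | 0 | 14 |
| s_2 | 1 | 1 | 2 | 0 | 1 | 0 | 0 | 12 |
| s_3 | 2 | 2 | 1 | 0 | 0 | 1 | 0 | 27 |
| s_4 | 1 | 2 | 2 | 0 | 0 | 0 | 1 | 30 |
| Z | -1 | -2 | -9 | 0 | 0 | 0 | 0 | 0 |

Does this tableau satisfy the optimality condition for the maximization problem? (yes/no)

The Z-row has a negative entry -9 in column x3, so it is not optimal.

no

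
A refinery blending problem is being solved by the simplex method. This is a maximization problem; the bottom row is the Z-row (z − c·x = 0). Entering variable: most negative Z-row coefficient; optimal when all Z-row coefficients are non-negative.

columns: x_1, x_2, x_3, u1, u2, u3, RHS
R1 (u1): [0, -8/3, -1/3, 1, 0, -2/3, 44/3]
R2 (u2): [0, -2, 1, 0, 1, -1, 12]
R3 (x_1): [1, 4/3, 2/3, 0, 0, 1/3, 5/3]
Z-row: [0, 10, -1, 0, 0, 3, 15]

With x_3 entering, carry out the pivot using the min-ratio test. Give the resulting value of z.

Ratio test on column x_3 — row 1: entry -1/3 ≤ 0; row 2: 12/1 = 12; row 3: (5/3)/(2/3) = 5/2. Minimum is 5/2 at row 3 (x_1 leaves); pivot element 2/3.
Pivot on row 3; the Z-row RHS becomes 15 − (-1)·(5/2) = 35/2.

35/2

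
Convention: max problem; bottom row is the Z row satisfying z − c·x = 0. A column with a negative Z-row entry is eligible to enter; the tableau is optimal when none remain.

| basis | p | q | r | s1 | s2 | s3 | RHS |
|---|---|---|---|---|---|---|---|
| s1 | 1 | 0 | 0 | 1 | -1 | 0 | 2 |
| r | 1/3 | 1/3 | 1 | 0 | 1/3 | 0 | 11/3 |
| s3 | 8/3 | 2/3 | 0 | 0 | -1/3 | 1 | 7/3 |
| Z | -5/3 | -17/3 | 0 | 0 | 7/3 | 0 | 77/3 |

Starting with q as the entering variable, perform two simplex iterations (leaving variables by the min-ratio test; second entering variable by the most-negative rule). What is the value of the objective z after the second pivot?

48

Ratio test on column q — row 1: entry 0 ≤ 0; row 2: (11/3)/(1/3) = 11; row 3: (7/3)/(2/3) = 7/2. Minimum is 7/2 at row 3 (s3 leaves); pivot element 2/3.
Pivot on row 3; the Z-row RHS becomes 77/3 − (-17/3)·(7/2) = 91/2.
Next entering variable (most negative Z-row entry -1/2): s2.
Ratio test on column s2 — row 1: entry -1 ≤ 0; row 2: (5/2)/(1/2) = 5; row 3: entry -1/2 ≤ 0. Minimum is 5 at row 2 (r leaves); pivot element 1/2.
After the second pivot the Z-row RHS is 91/2 − (-1/2)·5 = 48.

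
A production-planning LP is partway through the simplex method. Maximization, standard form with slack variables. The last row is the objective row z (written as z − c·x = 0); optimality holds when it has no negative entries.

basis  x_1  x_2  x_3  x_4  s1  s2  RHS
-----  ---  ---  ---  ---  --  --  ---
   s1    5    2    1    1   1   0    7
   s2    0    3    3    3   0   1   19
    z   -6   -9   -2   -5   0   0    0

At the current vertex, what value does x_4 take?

x_4 is not in the basis, so in the current basic feasible solution x_4 = 0.

0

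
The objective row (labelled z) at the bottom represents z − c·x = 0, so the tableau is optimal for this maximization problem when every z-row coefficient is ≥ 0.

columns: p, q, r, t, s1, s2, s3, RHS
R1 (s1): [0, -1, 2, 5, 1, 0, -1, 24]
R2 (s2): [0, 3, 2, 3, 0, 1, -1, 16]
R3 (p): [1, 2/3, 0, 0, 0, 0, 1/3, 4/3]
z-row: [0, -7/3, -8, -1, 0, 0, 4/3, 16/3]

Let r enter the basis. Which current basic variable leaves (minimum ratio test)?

s2

Column r entries and ratios — s1: 24/2 = 12; s2: 16/2 = 8; p: 0 ≤ 0, skip.
Smallest ratio is 8 in the row of s2, so s2 leaves.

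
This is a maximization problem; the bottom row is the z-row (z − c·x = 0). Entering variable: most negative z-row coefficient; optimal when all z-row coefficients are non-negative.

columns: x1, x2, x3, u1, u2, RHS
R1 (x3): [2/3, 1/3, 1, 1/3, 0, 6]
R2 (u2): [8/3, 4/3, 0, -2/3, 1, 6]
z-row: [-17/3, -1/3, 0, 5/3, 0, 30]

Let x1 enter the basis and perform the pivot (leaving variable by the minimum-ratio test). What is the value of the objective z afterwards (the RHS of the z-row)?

Ratio test on column x1 — row 1: 6/(2/3) = 9; row 2: 6/(8/3) = 9/4. Minimum is 9/4 at row 2 (u2 leaves); pivot element 8/3.
Pivot on row 2; the z-row RHS becomes 30 − (-17/3)·(9/4) = 171/4.

171/4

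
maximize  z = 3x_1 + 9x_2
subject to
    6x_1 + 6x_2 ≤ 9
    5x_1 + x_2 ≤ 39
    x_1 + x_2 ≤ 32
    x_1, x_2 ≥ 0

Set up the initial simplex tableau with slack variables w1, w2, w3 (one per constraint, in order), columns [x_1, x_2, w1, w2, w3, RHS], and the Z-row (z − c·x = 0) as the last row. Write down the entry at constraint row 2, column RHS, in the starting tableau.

The RHS of constraint 2 is b_2 = 39.

39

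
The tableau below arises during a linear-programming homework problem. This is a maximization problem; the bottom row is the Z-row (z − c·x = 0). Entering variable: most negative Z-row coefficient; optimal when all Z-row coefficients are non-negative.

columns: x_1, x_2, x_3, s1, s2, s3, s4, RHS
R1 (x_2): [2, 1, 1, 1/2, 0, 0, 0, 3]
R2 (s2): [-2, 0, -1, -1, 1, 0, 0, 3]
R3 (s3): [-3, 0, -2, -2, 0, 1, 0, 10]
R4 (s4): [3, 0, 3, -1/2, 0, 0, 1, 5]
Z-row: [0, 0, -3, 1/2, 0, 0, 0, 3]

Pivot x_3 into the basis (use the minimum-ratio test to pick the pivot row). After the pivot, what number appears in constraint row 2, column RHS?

Ratio test on column x_3 — row 1: 3/1 = 3; row 2: entry -1 ≤ 0; row 3: entry -2 ≤ 0; row 4: 5/3 = 5/3. Minimum is 5/3 at row 4 (s4 leaves); pivot element 3.
Divide row 4 by 3; eliminate column x_3 from the other rows.
Row 2 update in column RHS: 3 − (-1)·(5/3) = 14/3.

14/3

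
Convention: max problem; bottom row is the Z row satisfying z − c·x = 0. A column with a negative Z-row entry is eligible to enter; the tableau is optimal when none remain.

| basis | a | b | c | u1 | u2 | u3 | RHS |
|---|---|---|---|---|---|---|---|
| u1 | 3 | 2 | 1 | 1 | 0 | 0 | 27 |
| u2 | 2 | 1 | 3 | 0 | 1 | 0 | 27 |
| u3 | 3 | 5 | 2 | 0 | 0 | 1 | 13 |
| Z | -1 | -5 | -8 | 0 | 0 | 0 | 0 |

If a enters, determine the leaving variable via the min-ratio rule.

Column a entries and ratios — u1: 27/3 = 9; u2: 27/2 = 27/2; u3: 13/3 = 13/3.
Smallest ratio is 13/3 in the row of u3, so u3 leaves.

u3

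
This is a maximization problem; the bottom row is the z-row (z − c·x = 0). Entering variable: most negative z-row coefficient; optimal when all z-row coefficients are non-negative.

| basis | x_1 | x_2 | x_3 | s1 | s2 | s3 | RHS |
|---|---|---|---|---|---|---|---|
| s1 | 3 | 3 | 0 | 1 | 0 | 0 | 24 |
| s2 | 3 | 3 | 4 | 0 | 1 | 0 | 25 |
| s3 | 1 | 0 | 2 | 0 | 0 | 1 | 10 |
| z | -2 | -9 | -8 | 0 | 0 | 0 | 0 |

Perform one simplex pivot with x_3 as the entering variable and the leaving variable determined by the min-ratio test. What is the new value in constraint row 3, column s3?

Ratio test on column x_3 — row 1: entry 0 ≤ 0; row 2: 25/4 = 25/4; row 3: 10/2 = 5. Minimum is 5 at row 3 (s3 leaves); pivot element 2.
Divide row 3 by 2; eliminate column x_3 from the other rows.
In the new row 3, the s3 entry is the old entry divided by the pivot: 1/2 = 1/2.

1/2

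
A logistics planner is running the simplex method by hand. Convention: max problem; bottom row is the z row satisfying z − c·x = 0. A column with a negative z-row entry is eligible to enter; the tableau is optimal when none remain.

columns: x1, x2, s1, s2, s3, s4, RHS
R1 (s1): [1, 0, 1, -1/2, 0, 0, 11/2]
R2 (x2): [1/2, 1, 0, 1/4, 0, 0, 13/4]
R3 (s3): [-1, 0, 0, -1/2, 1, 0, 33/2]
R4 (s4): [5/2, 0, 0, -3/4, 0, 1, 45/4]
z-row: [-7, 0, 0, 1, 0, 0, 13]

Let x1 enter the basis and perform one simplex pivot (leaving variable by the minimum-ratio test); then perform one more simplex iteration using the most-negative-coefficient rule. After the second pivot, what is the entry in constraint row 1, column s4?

-1/2

Ratio test on column x1 — row 1: (11/2)/1 = 11/2; row 2: (13/4)/(1/2) = 13/2; row 3: entry -1 ≤ 0; row 4: (45/4)/(5/2) = 9/2. Minimum is 9/2 at row 4 (s4 leaves); pivot element 5/2.
Divide row 4 by 5/2; eliminate column x1 from the other rows.
Second iteration: most negative z-row entry is -11/10 in column s2, so s2 enters.
Ratio test on column s2 — row 1: entry -1/5 ≤ 0; row 2: 1/(2/5) = 5/2; row 3: entry -4/5 ≤ 0; row 4: entry -3/10 ≤ 0. Minimum is 5/2 at row 2 (x2 leaves); pivot element 2/5.
Divide row 2 by 2/5; eliminate column s2 from the other rows.
After both pivots, the entry at constraint row 1, column s4 is -1/2.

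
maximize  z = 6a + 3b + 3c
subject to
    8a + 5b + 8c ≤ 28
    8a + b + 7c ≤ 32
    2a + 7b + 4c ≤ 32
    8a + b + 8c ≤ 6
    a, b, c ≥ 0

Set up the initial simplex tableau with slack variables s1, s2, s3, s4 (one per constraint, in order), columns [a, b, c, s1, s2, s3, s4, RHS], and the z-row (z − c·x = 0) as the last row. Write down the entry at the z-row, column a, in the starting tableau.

The z-row carries the negated objective coefficients: the a entry is -6.

-6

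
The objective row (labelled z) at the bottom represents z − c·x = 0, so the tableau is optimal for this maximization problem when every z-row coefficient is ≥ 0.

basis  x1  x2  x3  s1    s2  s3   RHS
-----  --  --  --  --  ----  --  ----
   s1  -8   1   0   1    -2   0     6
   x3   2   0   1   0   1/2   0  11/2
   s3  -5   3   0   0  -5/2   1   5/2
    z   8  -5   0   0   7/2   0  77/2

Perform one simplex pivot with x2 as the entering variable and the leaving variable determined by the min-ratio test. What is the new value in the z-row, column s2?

-2/3

Ratio test on column x2 — row 1: 6/1 = 6; row 2: entry 0 ≤ 0; row 3: (5/2)/3 = 5/6. Minimum is 5/6 at row 3 (s3 leaves); pivot element 3.
Divide row 3 by 3; eliminate column x2 from the other rows.
z-row update in column s2: 7/2 − (-5)·(-5/6) = -2/3.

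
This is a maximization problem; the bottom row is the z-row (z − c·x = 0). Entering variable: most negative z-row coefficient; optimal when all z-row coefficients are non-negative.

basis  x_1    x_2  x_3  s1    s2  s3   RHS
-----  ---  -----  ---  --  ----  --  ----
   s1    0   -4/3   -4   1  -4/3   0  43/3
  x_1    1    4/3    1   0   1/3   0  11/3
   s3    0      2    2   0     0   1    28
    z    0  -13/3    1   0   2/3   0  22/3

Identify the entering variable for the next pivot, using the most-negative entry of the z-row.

Negative z-row entries: x_2: -13/3.
The most negative is -13/3 in column x_2, so x_2 enters.

x_2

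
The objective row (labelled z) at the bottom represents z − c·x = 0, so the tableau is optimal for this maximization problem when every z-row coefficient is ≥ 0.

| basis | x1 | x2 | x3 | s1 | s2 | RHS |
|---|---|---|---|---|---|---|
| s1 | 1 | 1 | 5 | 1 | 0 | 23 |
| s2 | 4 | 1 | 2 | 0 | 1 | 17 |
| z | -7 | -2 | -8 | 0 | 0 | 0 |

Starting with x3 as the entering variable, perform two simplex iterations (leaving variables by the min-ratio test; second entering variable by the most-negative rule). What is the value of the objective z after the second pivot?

97/2

Ratio test on column x3 — row 1: 23/5 = 23/5; row 2: 17/2 = 17/2. Minimum is 23/5 at row 1 (s1 leaves); pivot element 5.
Pivot on row 1; the z-row RHS becomes 0 − (-8)·(23/5) = 184/5.
Next entering variable (most negative z-row entry -27/5): x1.
Ratio test on column x1 — row 1: (23/5)/(1/5) = 23; row 2: (39/5)/(18/5) = 13/6. Minimum is 13/6 at row 2 (s2 leaves); pivot element 18/5.
After the second pivot the z-row RHS is 184/5 − (-27/5)·(13/6) = 97/2.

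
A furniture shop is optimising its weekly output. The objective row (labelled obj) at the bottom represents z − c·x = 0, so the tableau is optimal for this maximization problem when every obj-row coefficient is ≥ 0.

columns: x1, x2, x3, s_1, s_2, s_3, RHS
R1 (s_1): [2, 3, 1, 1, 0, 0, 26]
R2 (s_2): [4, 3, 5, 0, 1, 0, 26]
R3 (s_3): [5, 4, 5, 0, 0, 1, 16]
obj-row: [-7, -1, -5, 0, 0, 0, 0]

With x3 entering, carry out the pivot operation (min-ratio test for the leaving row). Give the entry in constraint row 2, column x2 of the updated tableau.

Ratio test on column x3 — row 1: 26/1 = 26; row 2: 26/5 = 26/5; row 3: 16/5 = 16/5. Minimum is 16/5 at row 3 (s_3 leaves); pivot element 5.
Divide row 3 by 5; eliminate column x3 from the other rows.
Row 2 update in column x2: 3 − 5·(4/5) = -1.

-1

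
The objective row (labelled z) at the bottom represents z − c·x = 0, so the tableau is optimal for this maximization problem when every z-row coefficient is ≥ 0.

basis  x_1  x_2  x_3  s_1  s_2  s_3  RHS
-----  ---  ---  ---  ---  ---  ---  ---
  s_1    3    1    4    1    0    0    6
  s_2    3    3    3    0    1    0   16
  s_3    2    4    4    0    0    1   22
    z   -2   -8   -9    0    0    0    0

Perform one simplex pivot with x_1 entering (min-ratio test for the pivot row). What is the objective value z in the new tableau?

4

Ratio test on column x_1 — row 1: 6/3 = 2; row 2: 16/3 = 16/3; row 3: 22/2 = 11. Minimum is 2 at row 1 (s_1 leaves); pivot element 3.
Pivot on row 1; the z-row RHS becomes 0 − (-2)·2 = 4.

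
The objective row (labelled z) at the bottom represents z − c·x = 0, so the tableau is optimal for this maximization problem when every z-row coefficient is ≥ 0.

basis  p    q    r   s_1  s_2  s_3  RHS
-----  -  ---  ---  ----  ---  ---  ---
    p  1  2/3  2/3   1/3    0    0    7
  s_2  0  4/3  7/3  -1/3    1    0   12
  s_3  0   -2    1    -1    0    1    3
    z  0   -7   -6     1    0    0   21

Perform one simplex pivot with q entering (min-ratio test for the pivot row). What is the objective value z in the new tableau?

Ratio test on column q — row 1: 7/(2/3) = 21/2; row 2: 12/(4/3) = 9; row 3: entry -2 ≤ 0. Minimum is 9 at row 2 (s_2 leaves); pivot element 4/3.
Pivot on row 2; the z-row RHS becomes 21 − (-7)·9 = 84.

84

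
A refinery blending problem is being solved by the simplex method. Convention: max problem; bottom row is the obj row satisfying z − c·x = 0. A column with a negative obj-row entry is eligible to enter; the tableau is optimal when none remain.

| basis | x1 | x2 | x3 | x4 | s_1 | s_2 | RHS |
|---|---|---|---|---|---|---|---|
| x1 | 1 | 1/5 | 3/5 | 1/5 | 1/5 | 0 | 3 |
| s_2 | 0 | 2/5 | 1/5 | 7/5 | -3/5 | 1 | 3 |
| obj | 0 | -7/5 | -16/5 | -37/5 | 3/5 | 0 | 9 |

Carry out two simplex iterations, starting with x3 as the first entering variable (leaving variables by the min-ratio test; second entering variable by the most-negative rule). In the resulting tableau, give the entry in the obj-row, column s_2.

Ratio test on column x3 — row 1: 3/(3/5) = 5; row 2: 3/(1/5) = 15. Minimum is 5 at row 1 (x1 leaves); pivot element 3/5.
Divide row 1 by 3/5; eliminate column x3 from the other rows.
Second iteration: most negative obj-row entry is -19/3 in column x4, so x4 enters.
Ratio test on column x4 — row 1: 5/(1/3) = 15; row 2: 2/(4/3) = 3/2. Minimum is 3/2 at row 2 (s_2 leaves); pivot element 4/3.
Divide row 2 by 4/3; eliminate column x4 from the other rows.
After both pivots, the entry at the obj-row, column s_2 is 19/4.

19/4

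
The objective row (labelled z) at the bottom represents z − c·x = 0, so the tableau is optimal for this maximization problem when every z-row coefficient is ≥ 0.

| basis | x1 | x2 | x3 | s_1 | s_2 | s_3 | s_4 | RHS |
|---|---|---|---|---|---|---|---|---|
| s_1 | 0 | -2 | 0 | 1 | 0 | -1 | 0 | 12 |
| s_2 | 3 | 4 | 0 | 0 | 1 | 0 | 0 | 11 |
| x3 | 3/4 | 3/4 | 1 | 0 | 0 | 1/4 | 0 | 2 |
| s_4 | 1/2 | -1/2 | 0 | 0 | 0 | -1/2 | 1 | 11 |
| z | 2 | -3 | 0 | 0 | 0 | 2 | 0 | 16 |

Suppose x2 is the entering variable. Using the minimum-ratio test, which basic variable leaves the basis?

Column x2 entries and ratios — s_1: -2 ≤ 0, skip; s_2: 11/4 = 11/4; x3: 2/(3/4) = 8/3; s_4: -1/2 ≤ 0, skip.
Smallest ratio is 8/3 in the row of x3, so x3 leaves.

x3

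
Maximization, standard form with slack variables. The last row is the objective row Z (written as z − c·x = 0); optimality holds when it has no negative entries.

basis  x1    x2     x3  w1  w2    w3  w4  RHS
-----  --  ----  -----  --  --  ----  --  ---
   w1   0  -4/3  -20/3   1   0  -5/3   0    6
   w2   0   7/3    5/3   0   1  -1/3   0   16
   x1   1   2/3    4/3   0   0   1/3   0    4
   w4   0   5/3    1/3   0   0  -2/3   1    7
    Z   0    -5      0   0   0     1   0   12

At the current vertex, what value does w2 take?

w2 is basic (row 2); its value is the RHS of that row, 16.

16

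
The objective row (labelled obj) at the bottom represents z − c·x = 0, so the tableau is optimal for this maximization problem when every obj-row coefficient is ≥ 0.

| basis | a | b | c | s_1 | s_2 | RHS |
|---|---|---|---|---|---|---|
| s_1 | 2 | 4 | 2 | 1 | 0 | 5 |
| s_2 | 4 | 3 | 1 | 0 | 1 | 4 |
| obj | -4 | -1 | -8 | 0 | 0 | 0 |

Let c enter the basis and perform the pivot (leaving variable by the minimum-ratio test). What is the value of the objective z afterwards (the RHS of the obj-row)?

20

Ratio test on column c — row 1: 5/2 = 5/2; row 2: 4/1 = 4. Minimum is 5/2 at row 1 (s_1 leaves); pivot element 2.
Pivot on row 1; the obj-row RHS becomes 0 − (-8)·(5/2) = 20.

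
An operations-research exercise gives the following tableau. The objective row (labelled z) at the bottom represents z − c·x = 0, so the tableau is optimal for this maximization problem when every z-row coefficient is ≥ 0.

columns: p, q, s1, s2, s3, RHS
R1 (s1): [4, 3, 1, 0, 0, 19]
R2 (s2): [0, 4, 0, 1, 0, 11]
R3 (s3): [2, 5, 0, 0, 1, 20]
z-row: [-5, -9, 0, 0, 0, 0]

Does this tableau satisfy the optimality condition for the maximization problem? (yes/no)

no

The z-row has a negative entry -9 in column q, so it is not optimal.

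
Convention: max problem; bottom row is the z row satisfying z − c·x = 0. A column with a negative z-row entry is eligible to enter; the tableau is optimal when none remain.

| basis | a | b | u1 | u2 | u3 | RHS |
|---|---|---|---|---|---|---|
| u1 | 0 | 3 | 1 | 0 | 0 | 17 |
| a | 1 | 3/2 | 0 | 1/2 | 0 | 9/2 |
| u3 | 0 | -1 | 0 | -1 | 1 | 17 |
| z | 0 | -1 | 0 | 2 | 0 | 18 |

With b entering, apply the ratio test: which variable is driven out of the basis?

a

Column b entries and ratios — u1: 17/3 = 17/3; a: (9/2)/(3/2) = 3; u3: -1 ≤ 0, skip.
Smallest ratio is 3 in the row of a, so a leaves.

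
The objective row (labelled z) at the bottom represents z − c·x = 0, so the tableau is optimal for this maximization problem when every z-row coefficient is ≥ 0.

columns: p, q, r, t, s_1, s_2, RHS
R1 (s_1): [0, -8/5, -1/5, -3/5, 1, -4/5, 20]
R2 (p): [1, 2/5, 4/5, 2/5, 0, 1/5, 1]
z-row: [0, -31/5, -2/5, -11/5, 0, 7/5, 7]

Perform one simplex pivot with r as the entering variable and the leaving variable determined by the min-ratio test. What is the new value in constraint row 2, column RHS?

5/4

Ratio test on column r — row 1: entry -1/5 ≤ 0; row 2: 1/(4/5) = 5/4. Minimum is 5/4 at row 2 (p leaves); pivot element 4/5.
Divide row 2 by 4/5; eliminate column r from the other rows.
In the new row 2, the RHS entry is the old entry divided by the pivot: 1/(4/5) = 5/4.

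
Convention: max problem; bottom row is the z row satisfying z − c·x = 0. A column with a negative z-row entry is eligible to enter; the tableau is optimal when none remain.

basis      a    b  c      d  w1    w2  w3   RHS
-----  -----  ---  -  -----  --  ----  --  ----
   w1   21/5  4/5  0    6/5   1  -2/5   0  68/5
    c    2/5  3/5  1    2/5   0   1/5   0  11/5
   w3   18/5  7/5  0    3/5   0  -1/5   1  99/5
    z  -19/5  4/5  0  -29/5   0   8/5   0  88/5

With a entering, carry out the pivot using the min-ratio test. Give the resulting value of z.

628/21

Ratio test on column a — row 1: (68/5)/(21/5) = 68/21; row 2: (11/5)/(2/5) = 11/2; row 3: (99/5)/(18/5) = 11/2. Minimum is 68/21 at row 1 (w1 leaves); pivot element 21/5.
Pivot on row 1; the z-row RHS becomes 88/5 − (-19/5)·(68/21) = 628/21.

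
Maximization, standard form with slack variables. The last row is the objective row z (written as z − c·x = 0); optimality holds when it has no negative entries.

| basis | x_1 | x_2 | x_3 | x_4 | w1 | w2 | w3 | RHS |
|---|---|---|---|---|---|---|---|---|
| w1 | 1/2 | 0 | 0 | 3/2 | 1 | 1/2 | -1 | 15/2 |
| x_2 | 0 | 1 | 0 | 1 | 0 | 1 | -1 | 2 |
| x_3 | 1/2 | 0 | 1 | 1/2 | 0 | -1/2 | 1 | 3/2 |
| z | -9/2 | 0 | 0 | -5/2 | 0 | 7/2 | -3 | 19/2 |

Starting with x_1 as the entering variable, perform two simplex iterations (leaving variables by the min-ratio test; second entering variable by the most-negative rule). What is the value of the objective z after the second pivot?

Ratio test on column x_1 — row 1: (15/2)/(1/2) = 15; row 2: entry 0 ≤ 0; row 3: (3/2)/(1/2) = 3. Minimum is 3 at row 3 (x_3 leaves); pivot element 1/2.
Pivot on row 3; the z-row RHS becomes 19/2 − (-9/2)·3 = 23.
Next entering variable (most negative z-row entry -1): w2.
Ratio test on column w2 — row 1: 6/1 = 6; row 2: 2/1 = 2; row 3: entry -1 ≤ 0. Minimum is 2 at row 2 (x_2 leaves); pivot element 1.
After the second pivot the z-row RHS is 23 − (-1)·2 = 25.

25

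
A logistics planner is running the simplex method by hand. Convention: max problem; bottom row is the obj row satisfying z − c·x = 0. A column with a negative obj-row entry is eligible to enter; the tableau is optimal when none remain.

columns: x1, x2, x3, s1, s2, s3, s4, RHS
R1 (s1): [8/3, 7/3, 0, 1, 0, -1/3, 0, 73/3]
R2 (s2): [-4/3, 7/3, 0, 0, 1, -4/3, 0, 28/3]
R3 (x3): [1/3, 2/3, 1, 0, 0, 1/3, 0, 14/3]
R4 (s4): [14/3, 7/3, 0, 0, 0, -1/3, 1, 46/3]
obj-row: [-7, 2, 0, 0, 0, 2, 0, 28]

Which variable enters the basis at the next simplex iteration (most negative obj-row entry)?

Negative obj-row entries: x1: -7.
The most negative is -7 in column x1, so x1 enters.

x1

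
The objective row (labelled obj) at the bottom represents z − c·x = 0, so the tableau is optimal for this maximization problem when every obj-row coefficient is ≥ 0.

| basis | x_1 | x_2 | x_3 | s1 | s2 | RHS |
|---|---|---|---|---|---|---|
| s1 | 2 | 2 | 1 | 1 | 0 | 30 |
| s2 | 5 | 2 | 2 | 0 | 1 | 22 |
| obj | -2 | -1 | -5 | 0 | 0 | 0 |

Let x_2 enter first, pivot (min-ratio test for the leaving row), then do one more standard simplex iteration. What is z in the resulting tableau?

Ratio test on column x_2 — row 1: 30/2 = 15; row 2: 22/2 = 11. Minimum is 11 at row 2 (s2 leaves); pivot element 2.
Pivot on row 2; the obj-row RHS becomes 0 − (-1)·11 = 11.
Next entering variable (most negative obj-row entry -4): x_3.
Ratio test on column x_3 — row 1: entry -1 ≤ 0; row 2: 11/1 = 11. Minimum is 11 at row 2 (x_2 leaves); pivot element 1.
After the second pivot the obj-row RHS is 11 − (-4)·11 = 55.

55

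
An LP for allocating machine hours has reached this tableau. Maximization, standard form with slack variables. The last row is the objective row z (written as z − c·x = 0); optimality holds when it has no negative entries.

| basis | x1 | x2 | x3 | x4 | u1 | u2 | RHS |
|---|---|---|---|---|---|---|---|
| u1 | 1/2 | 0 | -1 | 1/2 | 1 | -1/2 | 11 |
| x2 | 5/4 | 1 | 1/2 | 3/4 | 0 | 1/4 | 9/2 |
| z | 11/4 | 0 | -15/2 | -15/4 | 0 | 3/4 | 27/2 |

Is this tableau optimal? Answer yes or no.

no

The z-row has a negative entry -15/2 in column x3, so it is not optimal.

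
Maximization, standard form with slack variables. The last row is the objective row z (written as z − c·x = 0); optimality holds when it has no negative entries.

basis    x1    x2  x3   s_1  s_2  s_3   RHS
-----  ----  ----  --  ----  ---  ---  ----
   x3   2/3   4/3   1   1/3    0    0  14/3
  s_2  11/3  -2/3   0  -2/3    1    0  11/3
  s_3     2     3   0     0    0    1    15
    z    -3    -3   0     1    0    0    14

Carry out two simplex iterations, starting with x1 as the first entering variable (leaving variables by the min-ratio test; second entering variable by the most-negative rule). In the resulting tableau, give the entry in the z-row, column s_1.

Ratio test on column x1 — row 1: (14/3)/(2/3) = 7; row 2: (11/3)/(11/3) = 1; row 3: 15/2 = 15/2. Minimum is 1 at row 2 (s_2 leaves); pivot element 11/3.
Divide row 2 by 11/3; eliminate column x1 from the other rows.
Second iteration: most negative z-row entry is -39/11 in column x2, so x2 enters.
Ratio test on column x2 — row 1: 4/(16/11) = 11/4; row 2: entry -2/11 ≤ 0; row 3: 13/(37/11) = 143/37. Minimum is 11/4 at row 1 (x3 leaves); pivot element 16/11.
Divide row 1 by 16/11; eliminate column x2 from the other rows.
After both pivots, the entry at the z-row, column s_1 is 25/16.

25/16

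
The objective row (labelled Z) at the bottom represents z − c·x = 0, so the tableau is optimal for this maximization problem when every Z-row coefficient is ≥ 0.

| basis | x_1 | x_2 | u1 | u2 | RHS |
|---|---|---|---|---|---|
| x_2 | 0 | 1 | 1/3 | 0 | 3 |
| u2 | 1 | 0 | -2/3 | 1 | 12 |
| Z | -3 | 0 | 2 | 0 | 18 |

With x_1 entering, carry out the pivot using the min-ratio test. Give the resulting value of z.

54

Ratio test on column x_1 — row 1: entry 0 ≤ 0; row 2: 12/1 = 12. Minimum is 12 at row 2 (u2 leaves); pivot element 1.
Pivot on row 2; the Z-row RHS becomes 18 − (-3)·12 = 54.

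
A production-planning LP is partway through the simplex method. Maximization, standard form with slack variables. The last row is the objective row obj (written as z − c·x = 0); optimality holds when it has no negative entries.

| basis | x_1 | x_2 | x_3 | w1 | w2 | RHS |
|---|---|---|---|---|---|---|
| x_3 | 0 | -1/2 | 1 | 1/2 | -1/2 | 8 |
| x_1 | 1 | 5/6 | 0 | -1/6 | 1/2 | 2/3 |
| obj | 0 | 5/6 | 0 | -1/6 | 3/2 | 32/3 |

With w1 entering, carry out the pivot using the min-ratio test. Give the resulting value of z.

40/3

Ratio test on column w1 — row 1: 8/(1/2) = 16; row 2: entry -1/6 ≤ 0. Minimum is 16 at row 1 (x_3 leaves); pivot element 1/2.
Pivot on row 1; the obj-row RHS becomes 32/3 − (-1/6)·16 = 40/3.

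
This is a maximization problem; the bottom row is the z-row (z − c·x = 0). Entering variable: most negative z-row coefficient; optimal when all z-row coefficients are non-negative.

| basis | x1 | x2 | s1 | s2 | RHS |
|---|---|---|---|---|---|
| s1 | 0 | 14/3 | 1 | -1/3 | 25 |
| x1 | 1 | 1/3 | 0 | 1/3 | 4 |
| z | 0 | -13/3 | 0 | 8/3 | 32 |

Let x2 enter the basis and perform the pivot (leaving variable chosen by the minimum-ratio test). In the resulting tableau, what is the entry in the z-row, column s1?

Ratio test on column x2 — row 1: 25/(14/3) = 75/14; row 2: 4/(1/3) = 12. Minimum is 75/14 at row 1 (s1 leaves); pivot element 14/3.
Divide row 1 by 14/3; eliminate column x2 from the other rows.
z-row update in column s1: 0 − (-13/3)·(3/14) = 13/14.

13/14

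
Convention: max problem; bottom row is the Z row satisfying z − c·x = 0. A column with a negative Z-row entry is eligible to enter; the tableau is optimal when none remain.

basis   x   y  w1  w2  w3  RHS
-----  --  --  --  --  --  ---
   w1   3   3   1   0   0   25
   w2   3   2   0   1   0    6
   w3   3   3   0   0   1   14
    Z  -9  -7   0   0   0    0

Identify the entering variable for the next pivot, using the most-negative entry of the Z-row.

x

Negative Z-row entries: x: -9, y: -7.
The most negative is -9 in column x, so x enters.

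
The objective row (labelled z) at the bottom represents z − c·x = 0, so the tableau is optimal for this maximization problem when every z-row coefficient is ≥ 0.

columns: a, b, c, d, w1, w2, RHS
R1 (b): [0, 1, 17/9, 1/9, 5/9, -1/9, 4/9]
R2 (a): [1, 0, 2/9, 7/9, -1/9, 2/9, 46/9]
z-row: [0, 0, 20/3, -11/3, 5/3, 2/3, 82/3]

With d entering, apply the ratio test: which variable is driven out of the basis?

b

Column d entries and ratios — b: (4/9)/(1/9) = 4; a: (46/9)/(7/9) = 46/7.
Smallest ratio is 4 in the row of b, so b leaves.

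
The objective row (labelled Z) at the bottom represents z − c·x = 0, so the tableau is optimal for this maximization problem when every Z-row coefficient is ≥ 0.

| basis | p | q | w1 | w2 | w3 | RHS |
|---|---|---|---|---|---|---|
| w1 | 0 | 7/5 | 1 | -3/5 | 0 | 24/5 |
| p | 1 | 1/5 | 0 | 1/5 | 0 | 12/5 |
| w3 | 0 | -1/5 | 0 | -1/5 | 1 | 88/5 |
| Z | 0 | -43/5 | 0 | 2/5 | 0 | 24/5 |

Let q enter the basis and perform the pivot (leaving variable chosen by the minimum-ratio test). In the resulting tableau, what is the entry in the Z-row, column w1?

43/7

Ratio test on column q — row 1: (24/5)/(7/5) = 24/7; row 2: (12/5)/(1/5) = 12; row 3: entry -1/5 ≤ 0. Minimum is 24/7 at row 1 (w1 leaves); pivot element 7/5.
Divide row 1 by 7/5; eliminate column q from the other rows.
Z-row update in column w1: 0 − (-43/5)·(5/7) = 43/7.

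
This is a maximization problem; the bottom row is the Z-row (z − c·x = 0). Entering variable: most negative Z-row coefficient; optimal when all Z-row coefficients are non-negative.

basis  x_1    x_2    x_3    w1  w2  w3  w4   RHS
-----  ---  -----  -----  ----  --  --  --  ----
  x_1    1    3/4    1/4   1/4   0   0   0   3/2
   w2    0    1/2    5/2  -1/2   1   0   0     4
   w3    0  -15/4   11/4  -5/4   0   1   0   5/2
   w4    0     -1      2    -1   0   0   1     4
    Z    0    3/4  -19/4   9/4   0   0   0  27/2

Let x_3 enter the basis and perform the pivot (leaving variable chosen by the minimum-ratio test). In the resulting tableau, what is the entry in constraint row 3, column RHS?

Ratio test on column x_3 — row 1: (3/2)/(1/4) = 6; row 2: 4/(5/2) = 8/5; row 3: (5/2)/(11/4) = 10/11; row 4: 4/2 = 2. Minimum is 10/11 at row 3 (w3 leaves); pivot element 11/4.
Divide row 3 by 11/4; eliminate column x_3 from the other rows.
In the new row 3, the RHS entry is the old entry divided by the pivot: (5/2)/(11/4) = 10/11.

10/11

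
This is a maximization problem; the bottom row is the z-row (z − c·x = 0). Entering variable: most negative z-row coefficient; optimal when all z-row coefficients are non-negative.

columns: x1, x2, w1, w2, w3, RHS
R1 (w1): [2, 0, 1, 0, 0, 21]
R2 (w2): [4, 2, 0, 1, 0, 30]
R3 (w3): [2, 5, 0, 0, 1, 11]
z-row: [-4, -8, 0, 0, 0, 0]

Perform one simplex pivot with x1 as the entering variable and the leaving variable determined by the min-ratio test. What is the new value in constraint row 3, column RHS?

Ratio test on column x1 — row 1: 21/2 = 21/2; row 2: 30/4 = 15/2; row 3: 11/2 = 11/2. Minimum is 11/2 at row 3 (w3 leaves); pivot element 2.
Divide row 3 by 2; eliminate column x1 from the other rows.
In the new row 3, the RHS entry is the old entry divided by the pivot: 11/2 = 11/2.

11/2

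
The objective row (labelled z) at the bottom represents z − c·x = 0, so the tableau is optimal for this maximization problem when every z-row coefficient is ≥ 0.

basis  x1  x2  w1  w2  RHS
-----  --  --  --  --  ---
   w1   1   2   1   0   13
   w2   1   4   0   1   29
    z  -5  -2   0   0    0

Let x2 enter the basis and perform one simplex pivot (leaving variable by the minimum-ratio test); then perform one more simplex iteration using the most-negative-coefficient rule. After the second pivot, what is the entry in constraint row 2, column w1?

Ratio test on column x2 — row 1: 13/2 = 13/2; row 2: 29/4 = 29/4. Minimum is 13/2 at row 1 (w1 leaves); pivot element 2.
Divide row 1 by 2; eliminate column x2 from the other rows.
Second iteration: most negative z-row entry is -4 in column x1, so x1 enters.
Ratio test on column x1 — row 1: (13/2)/(1/2) = 13; row 2: entry -1 ≤ 0. Minimum is 13 at row 1 (x2 leaves); pivot element 1/2.
Divide row 1 by 1/2; eliminate column x1 from the other rows.
After both pivots, the entry at constraint row 2, column w1 is -1.

-1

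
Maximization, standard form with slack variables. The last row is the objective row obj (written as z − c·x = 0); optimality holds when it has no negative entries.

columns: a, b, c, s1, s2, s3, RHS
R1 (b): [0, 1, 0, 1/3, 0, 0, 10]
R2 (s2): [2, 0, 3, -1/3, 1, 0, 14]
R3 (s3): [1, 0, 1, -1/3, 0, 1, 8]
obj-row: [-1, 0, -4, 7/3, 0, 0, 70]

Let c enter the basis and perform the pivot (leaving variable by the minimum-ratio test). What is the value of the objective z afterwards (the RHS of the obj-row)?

Ratio test on column c — row 1: entry 0 ≤ 0; row 2: 14/3 = 14/3; row 3: 8/1 = 8. Minimum is 14/3 at row 2 (s2 leaves); pivot element 3.
Pivot on row 2; the obj-row RHS becomes 70 − (-4)·(14/3) = 266/3.

266/3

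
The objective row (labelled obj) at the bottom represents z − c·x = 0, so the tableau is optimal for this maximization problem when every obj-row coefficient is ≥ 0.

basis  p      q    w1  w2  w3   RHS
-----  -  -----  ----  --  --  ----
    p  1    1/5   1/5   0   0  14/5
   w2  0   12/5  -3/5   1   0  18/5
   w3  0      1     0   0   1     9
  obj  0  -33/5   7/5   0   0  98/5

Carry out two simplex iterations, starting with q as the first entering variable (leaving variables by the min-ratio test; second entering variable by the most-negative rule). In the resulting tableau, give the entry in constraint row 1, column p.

4

Ratio test on column q — row 1: (14/5)/(1/5) = 14; row 2: (18/5)/(12/5) = 3/2; row 3: 9/1 = 9. Minimum is 3/2 at row 2 (w2 leaves); pivot element 12/5.
Divide row 2 by 12/5; eliminate column q from the other rows.
Second iteration: most negative obj-row entry is -1/4 in column w1, so w1 enters.
Ratio test on column w1 — row 1: (5/2)/(1/4) = 10; row 2: entry -1/4 ≤ 0; row 3: (15/2)/(1/4) = 30. Minimum is 10 at row 1 (p leaves); pivot element 1/4.
Divide row 1 by 1/4; eliminate column w1 from the other rows.
After both pivots, the entry at constraint row 1, column p is 4.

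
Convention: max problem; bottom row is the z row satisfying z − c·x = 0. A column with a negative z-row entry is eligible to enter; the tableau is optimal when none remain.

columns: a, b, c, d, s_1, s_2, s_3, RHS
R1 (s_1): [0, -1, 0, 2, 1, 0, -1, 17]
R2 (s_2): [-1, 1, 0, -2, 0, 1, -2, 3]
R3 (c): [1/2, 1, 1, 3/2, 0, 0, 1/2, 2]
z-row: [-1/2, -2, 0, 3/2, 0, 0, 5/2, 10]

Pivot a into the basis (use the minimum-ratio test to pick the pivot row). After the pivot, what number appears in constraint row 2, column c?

2

Ratio test on column a — row 1: entry 0 ≤ 0; row 2: entry -1 ≤ 0; row 3: 2/(1/2) = 4. Minimum is 4 at row 3 (c leaves); pivot element 1/2.
Divide row 3 by 1/2; eliminate column a from the other rows.
Row 2 update in column c: 0 − (-1)·2 = 2.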